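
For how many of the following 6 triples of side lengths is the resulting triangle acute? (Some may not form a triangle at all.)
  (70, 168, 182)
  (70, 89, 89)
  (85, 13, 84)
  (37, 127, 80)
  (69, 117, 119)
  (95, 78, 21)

(70,168,182): 70²+168² = 33124 = 182² → right
(70,89,89): 70²+89² = 12821 > 7921 = 89² → acute
(85,13,84): 13²+84² = 7225 = 85² → right
(37,127,80): 37+80 ≤ 127, not a triangle
(69,117,119): 69²+117² = 18450 > 14161 = 119² → acute
(95,78,21): 21²+78² = 6525 < 9025 = 95² → obtuse
2 of the 6 are acute.

2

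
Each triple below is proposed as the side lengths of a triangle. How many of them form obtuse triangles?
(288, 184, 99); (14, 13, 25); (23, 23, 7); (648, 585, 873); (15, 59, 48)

2

(288,184,99): 99+184 ≤ 288, not a triangle
(14,13,25): 13²+14² = 365 < 625 = 25² → obtuse
(23,23,7): 7²+23² = 578 > 529 = 23² → acute
(648,585,873): 585²+648² = 762129 = 873² → right
(15,59,48): 15²+48² = 2529 < 3481 = 59² → obtuse
2 of the 5 are obtuse.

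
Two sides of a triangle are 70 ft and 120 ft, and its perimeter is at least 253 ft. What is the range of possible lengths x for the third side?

Triangle inequality alone gives 50 < x < 190.
The perimeter condition gives x ≥ 253 − 70 − 120 = 63.
Intersecting the two: 63 ≤ x < 190.

63 ≤ x < 190 ft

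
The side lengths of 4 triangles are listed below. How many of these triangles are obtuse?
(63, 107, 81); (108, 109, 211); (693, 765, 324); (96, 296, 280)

2

(63,107,81): 63²+81² = 10530 < 11449 = 107² → obtuse
(108,109,211): 108²+109² = 23545 < 44521 = 211² → obtuse
(693,765,324): 324²+693² = 585225 = 765² → right
(96,296,280): 96²+280² = 87616 = 296² → right
2 of the 4 are obtuse.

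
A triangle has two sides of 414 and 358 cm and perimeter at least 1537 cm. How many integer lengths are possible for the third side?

Triangle inequality: 56 < x < 772. Perimeter ≥ 1537 gives x ≥ 1537 − 414 − 358 = 765.
So 765 ≤ x < 772; integers 765 through 771: 7 values.

7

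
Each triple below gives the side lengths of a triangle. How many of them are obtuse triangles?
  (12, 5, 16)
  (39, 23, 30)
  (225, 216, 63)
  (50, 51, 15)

2

(12,5,16): 5²+12² = 169 < 256 = 16² → obtuse
(39,23,30): 23²+30² = 1429 < 1521 = 39² → obtuse
(225,216,63): 63²+216² = 50625 = 225² → right
(50,51,15): 15²+50² = 2725 > 2601 = 51² → acute
2 of the 4 are obtuse.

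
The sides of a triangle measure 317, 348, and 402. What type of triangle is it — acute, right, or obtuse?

acute

Compare the square of the longest side to the sum of squares of the other two: 317² + 348² = 221593 > 161604 = 402².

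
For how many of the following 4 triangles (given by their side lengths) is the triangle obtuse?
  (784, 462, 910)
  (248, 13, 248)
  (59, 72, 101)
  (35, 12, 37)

1

(784,462,910): 462²+784² = 828100 = 910² → right
(248,13,248): 13²+248² = 61673 > 61504 = 248² → acute
(59,72,101): 59²+72² = 8665 < 10201 = 101² → obtuse
(35,12,37): 12²+35² = 1369 = 37² → right
1 of the 4 is obtuse.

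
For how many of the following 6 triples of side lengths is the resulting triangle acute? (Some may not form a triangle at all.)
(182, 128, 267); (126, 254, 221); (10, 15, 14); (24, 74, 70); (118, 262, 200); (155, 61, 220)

(182,128,267): 128²+182² = 49508 < 71289 = 267² → obtuse
(126,254,221): 126²+221² = 64717 > 64516 = 254² → acute
(10,15,14): 10²+14² = 296 > 225 = 15² → acute
(24,74,70): 24²+70² = 5476 = 74² → right
(118,262,200): 118²+200² = 53924 < 68644 = 262² → obtuse
(155,61,220): 61+155 ≤ 220, not a triangle
2 of the 6 are acute.

2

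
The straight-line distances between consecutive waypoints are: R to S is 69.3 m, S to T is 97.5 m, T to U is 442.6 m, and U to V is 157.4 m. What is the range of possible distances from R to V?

118.4 ≤ RV ≤ 766.8 m

The maximum is all hops collinear in one direction: 69.3 + 97.5 + 442.6 + 157.4 = 766.8.
The longest hop is 442.6; the others sum to 324.2. Folding the others back against it leaves at least 442.6 − 324.2 = 118.4.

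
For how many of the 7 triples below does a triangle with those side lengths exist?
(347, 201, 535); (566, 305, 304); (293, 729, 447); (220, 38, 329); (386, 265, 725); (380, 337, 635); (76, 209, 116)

(201,347,535): 201+347 > 535 → valid
(304,305,566): 304+305 > 566 → valid
(293,447,729): 293+447 > 729 → valid
(38,220,329): 38+220 ≤ 329 → not valid
(265,386,725): 265+386 ≤ 725 → not valid
(337,380,635): 337+380 > 635 → valid
(76,116,209): 76+116 ≤ 209 → not valid
4 of the 7 triples form a triangle.

4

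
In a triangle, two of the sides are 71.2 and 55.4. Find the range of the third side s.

By the triangle inequality, s must be less than 71.2 + 55.4 = 126.6 and greater than |71.2 − 55.4| = 15.8.

15.8 < s < 126.6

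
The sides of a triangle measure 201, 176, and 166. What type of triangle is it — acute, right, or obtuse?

Compare the square of the longest side to the sum of squares of the other two: 166² + 176² = 58532 > 40401 = 201².

acute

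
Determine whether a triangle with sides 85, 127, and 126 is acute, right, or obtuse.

Compare the square of the longest side to the sum of squares of the other two: 85² + 126² = 23101 > 16129 = 127².

acute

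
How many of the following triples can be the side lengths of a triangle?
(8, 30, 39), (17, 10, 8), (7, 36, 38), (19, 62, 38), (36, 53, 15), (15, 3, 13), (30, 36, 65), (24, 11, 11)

(8,30,39): 8+30 ≤ 39 → not valid
(8,10,17): 8+10 > 17 → valid
(7,36,38): 7+36 > 38 → valid
(19,38,62): 19+38 ≤ 62 → not valid
(15,36,53): 15+36 ≤ 53 → not valid
(3,13,15): 3+13 > 15 → valid
(30,36,65): 30+36 > 65 → valid
(11,11,24): 11+11 ≤ 24 → not valid
4 of the 8 triples form a triangle.

4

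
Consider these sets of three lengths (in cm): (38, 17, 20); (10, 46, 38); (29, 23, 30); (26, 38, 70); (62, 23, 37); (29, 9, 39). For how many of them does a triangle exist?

2

(17,20,38): 17+20 ≤ 38 → not valid
(10,38,46): 10+38 > 46 → valid
(23,29,30): 23+29 > 30 → valid
(26,38,70): 26+38 ≤ 70 → not valid
(23,37,62): 23+37 ≤ 62 → not valid
(9,29,39): 9+29 ≤ 39 → not valid
2 of the 6 triples form a triangle.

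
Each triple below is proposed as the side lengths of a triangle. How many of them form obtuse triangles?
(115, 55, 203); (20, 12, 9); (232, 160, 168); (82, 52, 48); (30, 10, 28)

3

(115,55,203): 55+115 ≤ 203, not a triangle
(20,12,9): 9²+12² = 225 < 400 = 20² → obtuse
(232,160,168): 160²+168² = 53824 = 232² → right
(82,52,48): 48²+52² = 5008 < 6724 = 82² → obtuse
(30,10,28): 10²+28² = 884 < 900 = 30² → obtuse
3 of the 5 are obtuse.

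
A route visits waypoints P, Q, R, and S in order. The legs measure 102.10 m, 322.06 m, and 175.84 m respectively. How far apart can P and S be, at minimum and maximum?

The maximum is all hops collinear in one direction: 102.10 + 322.06 + 175.84 = 600.00.
The longest hop is 322.06; the others sum to 277.94. Folding the others back against it leaves at least 322.06 − 277.94 = 44.12.

44.12 ≤ PS ≤ 600.00 m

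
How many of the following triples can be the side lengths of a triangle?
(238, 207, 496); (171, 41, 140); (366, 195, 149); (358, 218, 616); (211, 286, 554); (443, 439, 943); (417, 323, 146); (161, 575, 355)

2

(207,238,496): 207+238 ≤ 496 → not valid
(41,140,171): 41+140 > 171 → valid
(149,195,366): 149+195 ≤ 366 → not valid
(218,358,616): 218+358 ≤ 616 → not valid
(211,286,554): 211+286 ≤ 554 → not valid
(439,443,943): 439+443 ≤ 943 → not valid
(146,323,417): 146+323 > 417 → valid
(161,355,575): 161+355 ≤ 575 → not valid
2 of the 8 triples form a triangle.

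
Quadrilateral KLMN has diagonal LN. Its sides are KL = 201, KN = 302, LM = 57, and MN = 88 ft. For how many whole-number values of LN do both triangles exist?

43

From triangle KLN: 101 < LN < 503.
From triangle MLN: 31 < LN < 145.
Intersection: 101 < LN < 145, so integers 102 through 144: 43 values.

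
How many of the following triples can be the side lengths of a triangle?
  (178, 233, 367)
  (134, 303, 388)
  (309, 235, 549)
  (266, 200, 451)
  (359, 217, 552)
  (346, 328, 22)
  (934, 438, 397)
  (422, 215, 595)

(178,233,367): 178+233 > 367 → valid
(134,303,388): 134+303 > 388 → valid
(235,309,549): 235+309 ≤ 549 → not valid
(200,266,451): 200+266 > 451 → valid
(217,359,552): 217+359 > 552 → valid
(22,328,346): 22+328 > 346 → valid
(397,438,934): 397+438 ≤ 934 → not valid
(215,422,595): 215+422 > 595 → valid
6 of the 8 triples form a triangle.

6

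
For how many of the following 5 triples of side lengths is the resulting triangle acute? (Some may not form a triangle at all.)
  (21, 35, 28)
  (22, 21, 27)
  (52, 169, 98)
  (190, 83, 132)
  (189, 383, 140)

1

(21,35,28): 21²+28² = 1225 = 35² → right
(22,21,27): 21²+22² = 925 > 729 = 27² → acute
(52,169,98): 52+98 ≤ 169, not a triangle
(190,83,132): 83²+132² = 24313 < 36100 = 190² → obtuse
(189,383,140): 140+189 ≤ 383, not a triangle
1 of the 5 is acute.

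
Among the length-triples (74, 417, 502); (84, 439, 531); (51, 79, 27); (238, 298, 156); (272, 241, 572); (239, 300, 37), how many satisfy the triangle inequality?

(74,417,502): 74+417 ≤ 502 → not valid
(84,439,531): 84+439 ≤ 531 → not valid
(27,51,79): 27+51 ≤ 79 → not valid
(156,238,298): 156+238 > 298 → valid
(241,272,572): 241+272 ≤ 572 → not valid
(37,239,300): 37+239 ≤ 300 → not valid
1 of the 6 triples forms a triangle.

1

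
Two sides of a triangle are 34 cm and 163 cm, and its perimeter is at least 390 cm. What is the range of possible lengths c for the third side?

193 ≤ c < 197

Triangle inequality alone gives 129 < c < 197.
The perimeter condition gives c ≥ 390 − 34 − 163 = 193.
Intersecting the two: 193 ≤ c < 197.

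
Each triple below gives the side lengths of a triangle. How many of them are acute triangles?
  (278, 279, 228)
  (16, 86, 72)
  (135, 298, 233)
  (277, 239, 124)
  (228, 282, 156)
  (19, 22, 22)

(278,279,228): 228²+278² = 129268 > 77841 = 279² → acute
(16,86,72): 16²+72² = 5440 < 7396 = 86² → obtuse
(135,298,233): 135²+233² = 72514 < 88804 = 298² → obtuse
(277,239,124): 124²+239² = 72497 < 76729 = 277² → obtuse
(228,282,156): 156²+228² = 76320 < 79524 = 282² → obtuse
(19,22,22): 19²+22² = 845 > 484 = 22² → acute
2 of the 6 are acute.

2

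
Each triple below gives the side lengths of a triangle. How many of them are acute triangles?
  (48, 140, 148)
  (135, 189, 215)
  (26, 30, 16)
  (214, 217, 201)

3

(48,140,148): 48²+140² = 21904 = 148² → right
(135,189,215): 135²+189² = 53946 > 46225 = 215² → acute
(26,30,16): 16²+26² = 932 > 900 = 30² → acute
(214,217,201): 201²+214² = 86197 > 47089 = 217² → acute
3 of the 4 are acute.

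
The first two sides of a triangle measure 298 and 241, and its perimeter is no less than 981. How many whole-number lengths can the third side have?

97

Triangle inequality: 57 < x < 539. Perimeter ≥ 981 gives x ≥ 981 − 298 − 241 = 442.
So 442 ≤ x < 539; integers 442 through 538: 97 values.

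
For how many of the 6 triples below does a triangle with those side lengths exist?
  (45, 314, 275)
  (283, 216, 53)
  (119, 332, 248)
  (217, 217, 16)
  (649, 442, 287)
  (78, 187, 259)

(45,275,314): 45+275 > 314 → valid
(53,216,283): 53+216 ≤ 283 → not valid
(119,248,332): 119+248 > 332 → valid
(16,217,217): 16+217 > 217 → valid
(287,442,649): 287+442 > 649 → valid
(78,187,259): 78+187 > 259 → valid
5 of the 6 triples form a triangle.

5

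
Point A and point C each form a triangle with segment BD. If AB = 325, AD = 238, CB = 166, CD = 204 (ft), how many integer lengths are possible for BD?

282

From triangle ABD: 87 < BD < 563.
From triangle CBD: 38 < BD < 370.
Intersection: 87 < BD < 370, so integers 88 through 369: 282 values.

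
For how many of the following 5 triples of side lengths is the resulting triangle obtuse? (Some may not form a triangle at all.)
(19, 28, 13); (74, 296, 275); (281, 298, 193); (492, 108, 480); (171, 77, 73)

2

(19,28,13): 13²+19² = 530 < 784 = 28² → obtuse
(74,296,275): 74²+275² = 81101 < 87616 = 296² → obtuse
(281,298,193): 193²+281² = 116210 > 88804 = 298² → acute
(492,108,480): 108²+480² = 242064 = 492² → right
(171,77,73): 73+77 ≤ 171, not a triangle
2 of the 5 are obtuse.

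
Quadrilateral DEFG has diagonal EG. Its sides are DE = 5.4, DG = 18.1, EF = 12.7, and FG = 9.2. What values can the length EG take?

From triangle DEG: |5.4 − 18.1| < EG < 5.4 + 18.1, i.e. 12.7 < EG < 23.5.
From triangle FEG: 3.5 < EG < 21.9.
Both must hold, so EG lies in the intersection.

12.7 < EG < 21.9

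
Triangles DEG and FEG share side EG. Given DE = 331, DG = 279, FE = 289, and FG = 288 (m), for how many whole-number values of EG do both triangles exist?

From triangle DEG: 52 < EG < 610.
From triangle FEG: 1 < EG < 577.
Intersection: 52 < EG < 577, so integers 53 through 576: 524 values.

524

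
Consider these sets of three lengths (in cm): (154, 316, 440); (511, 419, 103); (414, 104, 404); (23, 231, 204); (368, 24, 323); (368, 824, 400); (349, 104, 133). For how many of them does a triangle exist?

3

(154,316,440): 154+316 > 440 → valid
(103,419,511): 103+419 > 511 → valid
(104,404,414): 104+404 > 414 → valid
(23,204,231): 23+204 ≤ 231 → not valid
(24,323,368): 24+323 ≤ 368 → not valid
(368,400,824): 368+400 ≤ 824 → not valid
(104,133,349): 104+133 ≤ 349 → not valid
3 of the 7 triples form a triangle.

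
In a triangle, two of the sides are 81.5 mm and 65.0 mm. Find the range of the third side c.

16.5 < c < 146.5 (mm)

By the triangle inequality, c must be less than 81.5 + 65.0 = 146.5 and greater than |81.5 − 65.0| = 16.5.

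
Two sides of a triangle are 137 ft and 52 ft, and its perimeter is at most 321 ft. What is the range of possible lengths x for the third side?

Triangle inequality alone gives 85 < x < 189.
The perimeter condition gives x ≤ 321 − 137 − 52 = 132.
Intersecting the two: 85 < x ≤ 132.

85 < x ≤ 132 ft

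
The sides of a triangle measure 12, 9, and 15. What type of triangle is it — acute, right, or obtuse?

right

Compare the square of the longest side to the sum of squares of the other two: 9² + 12² = 225 = 15².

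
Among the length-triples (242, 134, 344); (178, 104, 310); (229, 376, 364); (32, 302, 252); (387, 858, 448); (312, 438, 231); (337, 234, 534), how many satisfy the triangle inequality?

(134,242,344): 134+242 > 344 → valid
(104,178,310): 104+178 ≤ 310 → not valid
(229,364,376): 229+364 > 376 → valid
(32,252,302): 32+252 ≤ 302 → not valid
(387,448,858): 387+448 ≤ 858 → not valid
(231,312,438): 231+312 > 438 → valid
(234,337,534): 234+337 > 534 → valid
4 of the 7 triples form a triangle.

4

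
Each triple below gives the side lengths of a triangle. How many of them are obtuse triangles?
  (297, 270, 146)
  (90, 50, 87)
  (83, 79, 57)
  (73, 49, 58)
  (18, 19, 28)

(297,270,146): 146²+270² = 94216 > 88209 = 297² → acute
(90,50,87): 50²+87² = 10069 > 8100 = 90² → acute
(83,79,57): 57²+79² = 9490 > 6889 = 83² → acute
(73,49,58): 49²+58² = 5765 > 5329 = 73² → acute
(18,19,28): 18²+19² = 685 < 784 = 28² → obtuse
1 of the 5 is obtuse.

1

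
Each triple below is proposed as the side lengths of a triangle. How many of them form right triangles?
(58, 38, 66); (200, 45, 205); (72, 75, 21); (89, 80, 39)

(58,38,66): 38²+58² = 4808 > 4356 = 66² → acute
(200,45,205): 45²+200² = 42025 = 205² → right
(72,75,21): 21²+72² = 5625 = 75² → right
(89,80,39): 39²+80² = 7921 = 89² → right
3 of the 4 are right.

3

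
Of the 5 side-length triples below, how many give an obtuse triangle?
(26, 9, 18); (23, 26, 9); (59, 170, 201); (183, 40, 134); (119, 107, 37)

(26,9,18): 9²+18² = 405 < 676 = 26² → obtuse
(23,26,9): 9²+23² = 610 < 676 = 26² → obtuse
(59,170,201): 59²+170² = 32381 < 40401 = 201² → obtuse
(183,40,134): 40+134 ≤ 183, not a triangle
(119,107,37): 37²+107² = 12818 < 14161 = 119² → obtuse
4 of the 5 are obtuse.

4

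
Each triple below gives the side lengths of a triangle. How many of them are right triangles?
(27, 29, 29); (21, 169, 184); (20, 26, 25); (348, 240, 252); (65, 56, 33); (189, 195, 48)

3

(27,29,29): 27²+29² = 1570 > 841 = 29² → acute
(21,169,184): 21²+169² = 29002 < 33856 = 184² → obtuse
(20,26,25): 20²+25² = 1025 > 676 = 26² → acute
(348,240,252): 240²+252² = 121104 = 348² → right
(65,56,33): 33²+56² = 4225 = 65² → right
(189,195,48): 48²+189² = 38025 = 195² → right
3 of the 6 are right.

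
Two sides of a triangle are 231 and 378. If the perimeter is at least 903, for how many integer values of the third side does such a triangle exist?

315

Triangle inequality: 147 < x < 609. Perimeter ≥ 903 gives x ≥ 903 − 231 − 378 = 294.
So 294 ≤ x < 609; integers 294 through 608: 315 values.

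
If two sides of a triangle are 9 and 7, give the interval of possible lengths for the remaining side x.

2 < x < 16

By the triangle inequality, x must be less than 9 + 7 = 16 and greater than |9 − 7| = 2.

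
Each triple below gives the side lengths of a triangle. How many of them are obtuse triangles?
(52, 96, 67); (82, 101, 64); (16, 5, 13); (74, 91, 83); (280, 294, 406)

2

(52,96,67): 52²+67² = 7193 < 9216 = 96² → obtuse
(82,101,64): 64²+82² = 10820 > 10201 = 101² → acute
(16,5,13): 5²+13² = 194 < 256 = 16² → obtuse
(74,91,83): 74²+83² = 12365 > 8281 = 91² → acute
(280,294,406): 280²+294² = 164836 = 406² → right
2 of the 5 are obtuse.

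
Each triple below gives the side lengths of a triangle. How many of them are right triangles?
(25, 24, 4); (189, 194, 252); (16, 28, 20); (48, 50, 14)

1

(25,24,4): 4²+24² = 592 < 625 = 25² → obtuse
(189,194,252): 189²+194² = 73357 > 63504 = 252² → acute
(16,28,20): 16²+20² = 656 < 784 = 28² → obtuse
(48,50,14): 14²+48² = 2500 = 50² → right
1 of the 4 is right.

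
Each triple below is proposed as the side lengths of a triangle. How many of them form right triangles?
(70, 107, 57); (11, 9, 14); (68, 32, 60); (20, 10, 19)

1

(70,107,57): 57²+70² = 8149 < 11449 = 107² → obtuse
(11,9,14): 9²+11² = 202 > 196 = 14² → acute
(68,32,60): 32²+60² = 4624 = 68² → right
(20,10,19): 10²+19² = 461 > 400 = 20² → acute
1 of the 4 is right.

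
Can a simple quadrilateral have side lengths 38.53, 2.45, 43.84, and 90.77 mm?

For a quadrilateral, each side must be shorter than the sum of the others.
Here the longest side is 90.77, but the remaining 3 sides sum to only 84.82.

No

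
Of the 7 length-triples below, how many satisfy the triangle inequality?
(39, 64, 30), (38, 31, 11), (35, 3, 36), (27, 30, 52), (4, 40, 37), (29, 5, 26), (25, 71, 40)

(30,39,64): 30+39 > 64 → valid
(11,31,38): 11+31 > 38 → valid
(3,35,36): 3+35 > 36 → valid
(27,30,52): 27+30 > 52 → valid
(4,37,40): 4+37 > 40 → valid
(5,26,29): 5+26 > 29 → valid
(25,40,71): 25+40 ≤ 71 → not valid
6 of the 7 triples form a triangle.

6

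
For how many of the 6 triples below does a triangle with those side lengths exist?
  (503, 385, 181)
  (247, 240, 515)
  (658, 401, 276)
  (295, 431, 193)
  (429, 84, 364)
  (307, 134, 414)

5

(181,385,503): 181+385 > 503 → valid
(240,247,515): 240+247 ≤ 515 → not valid
(276,401,658): 276+401 > 658 → valid
(193,295,431): 193+295 > 431 → valid
(84,364,429): 84+364 > 429 → valid
(134,307,414): 134+307 > 414 → valid
5 of the 6 triples form a triangle.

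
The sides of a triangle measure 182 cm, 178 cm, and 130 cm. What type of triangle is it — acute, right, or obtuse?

Compare the square of the longest side to the sum of squares of the other two: 130² + 178² = 48584 > 33124 = 182².

acute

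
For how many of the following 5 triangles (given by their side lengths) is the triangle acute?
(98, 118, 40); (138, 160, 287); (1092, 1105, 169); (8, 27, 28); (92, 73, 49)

(98,118,40): 40²+98² = 11204 < 13924 = 118² → obtuse
(138,160,287): 138²+160² = 44644 < 82369 = 287² → obtuse
(1092,1105,169): 169²+1092² = 1221025 = 1105² → right
(8,27,28): 8²+27² = 793 > 784 = 28² → acute
(92,73,49): 49²+73² = 7730 < 8464 = 92² → obtuse
1 of the 5 is acute.

1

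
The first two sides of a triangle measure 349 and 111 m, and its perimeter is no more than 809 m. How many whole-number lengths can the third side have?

111

Triangle inequality: 238 < x < 460. Perimeter ≤ 809 gives x ≤ 809 − 349 − 111 = 349.
So 238 < x ≤ 349; integers 239 through 349: 111 values.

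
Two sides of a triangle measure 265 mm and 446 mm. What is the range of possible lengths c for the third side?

By the triangle inequality, c must be less than 265 + 446 = 711 and greater than |265 − 446| = 181.

181 < c < 711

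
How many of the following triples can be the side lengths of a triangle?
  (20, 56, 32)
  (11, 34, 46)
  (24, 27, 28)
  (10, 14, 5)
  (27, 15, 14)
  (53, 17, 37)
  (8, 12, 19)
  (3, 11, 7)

(20,32,56): 20+32 ≤ 56 → not valid
(11,34,46): 11+34 ≤ 46 → not valid
(24,27,28): 24+27 > 28 → valid
(5,10,14): 5+10 > 14 → valid
(14,15,27): 14+15 > 27 → valid
(17,37,53): 17+37 > 53 → valid
(8,12,19): 8+12 > 19 → valid
(3,7,11): 3+7 ≤ 11 → not valid
5 of the 8 triples form a triangle.

5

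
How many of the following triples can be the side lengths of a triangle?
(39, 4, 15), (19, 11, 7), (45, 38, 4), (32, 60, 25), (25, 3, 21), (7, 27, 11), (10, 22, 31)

(4,15,39): 4+15 ≤ 39 → not valid
(7,11,19): 7+11 ≤ 19 → not valid
(4,38,45): 4+38 ≤ 45 → not valid
(25,32,60): 25+32 ≤ 60 → not valid
(3,21,25): 3+21 ≤ 25 → not valid
(7,11,27): 7+11 ≤ 27 → not valid
(10,22,31): 10+22 > 31 → valid
1 of the 7 triples forms a triangle.

1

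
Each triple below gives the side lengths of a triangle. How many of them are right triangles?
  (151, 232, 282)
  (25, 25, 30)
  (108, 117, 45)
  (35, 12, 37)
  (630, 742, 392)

(151,232,282): 151²+232² = 76625 < 79524 = 282² → obtuse
(25,25,30): 25²+25² = 1250 > 900 = 30² → acute
(108,117,45): 45²+108² = 13689 = 117² → right
(35,12,37): 12²+35² = 1369 = 37² → right
(630,742,392): 392²+630² = 550564 = 742² → right
3 of the 5 are right.

3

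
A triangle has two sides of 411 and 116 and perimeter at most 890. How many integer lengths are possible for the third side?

68

Triangle inequality: 295 < x < 527. Perimeter ≤ 890 gives x ≤ 890 − 411 − 116 = 363.
So 295 < x ≤ 363; integers 296 through 363: 68 values.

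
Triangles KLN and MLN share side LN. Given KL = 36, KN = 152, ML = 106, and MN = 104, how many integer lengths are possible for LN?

From triangle KLN: 116 < LN < 188.
From triangle MLN: 2 < LN < 210.
Intersection: 116 < LN < 188, so integers 117 through 187: 71 values.

71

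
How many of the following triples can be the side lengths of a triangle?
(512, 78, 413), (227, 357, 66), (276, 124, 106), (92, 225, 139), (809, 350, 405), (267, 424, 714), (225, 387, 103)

1

(78,413,512): 78+413 ≤ 512 → not valid
(66,227,357): 66+227 ≤ 357 → not valid
(106,124,276): 106+124 ≤ 276 → not valid
(92,139,225): 92+139 > 225 → valid
(350,405,809): 350+405 ≤ 809 → not valid
(267,424,714): 267+424 ≤ 714 → not valid
(103,225,387): 103+225 ≤ 387 → not valid
1 of the 7 triples forms a triangle.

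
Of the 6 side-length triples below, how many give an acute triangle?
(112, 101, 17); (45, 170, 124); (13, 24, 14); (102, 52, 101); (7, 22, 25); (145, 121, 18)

(112,101,17): 17²+101² = 10490 < 12544 = 112² → obtuse
(45,170,124): 45+124 ≤ 170, not a triangle
(13,24,14): 13²+14² = 365 < 576 = 24² → obtuse
(102,52,101): 52²+101² = 12905 > 10404 = 102² → acute
(7,22,25): 7²+22² = 533 < 625 = 25² → obtuse
(145,121,18): 18+121 ≤ 145, not a triangle
1 of the 6 is acute.

1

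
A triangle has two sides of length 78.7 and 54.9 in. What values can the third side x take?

23.8 < x < 133.6 (in)

By the triangle inequality, x must be less than 78.7 + 54.9 = 133.6 and greater than |78.7 − 54.9| = 23.8.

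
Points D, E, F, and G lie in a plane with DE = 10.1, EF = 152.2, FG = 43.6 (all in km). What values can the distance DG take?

The maximum is all hops collinear in one direction: 10.1 + 152.2 + 43.6 = 205.9.
The longest hop is 152.2; the others sum to 53.7. Folding the others back against it leaves at least 152.2 − 53.7 = 98.5.

98.5 ≤ DG ≤ 205.9 km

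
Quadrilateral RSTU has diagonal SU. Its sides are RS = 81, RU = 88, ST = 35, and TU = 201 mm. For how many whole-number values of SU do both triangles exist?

2

From triangle RSU: 7 < SU < 169.
From triangle TSU: 166 < SU < 236.
Intersection: 166 < SU < 169, so integers 167 through 168: 2 values.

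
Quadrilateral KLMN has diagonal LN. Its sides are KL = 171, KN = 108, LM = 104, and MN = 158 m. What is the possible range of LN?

From triangle KLN: |171 − 108| < LN < 171 + 108, i.e. 63 < LN < 279.
From triangle MLN: 54 < LN < 262.
Both must hold, so LN lies in the intersection.

63 < LN < 262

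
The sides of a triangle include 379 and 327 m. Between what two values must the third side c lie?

By the triangle inequality, c must be less than 379 + 327 = 706 and greater than |379 − 327| = 52.

52 < c < 706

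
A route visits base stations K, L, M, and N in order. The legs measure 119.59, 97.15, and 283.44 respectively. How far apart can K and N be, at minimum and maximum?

66.70 ≤ KN ≤ 500.18

The maximum is all hops collinear in one direction: 119.59 + 97.15 + 283.44 = 500.18.
The longest hop is 283.44; the others sum to 216.74. Folding the others back against it leaves at least 283.44 − 216.74 = 66.70.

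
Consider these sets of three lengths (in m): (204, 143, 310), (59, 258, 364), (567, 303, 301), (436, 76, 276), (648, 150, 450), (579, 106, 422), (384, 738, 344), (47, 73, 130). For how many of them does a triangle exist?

(143,204,310): 143+204 > 310 → valid
(59,258,364): 59+258 ≤ 364 → not valid
(301,303,567): 301+303 > 567 → valid
(76,276,436): 76+276 ≤ 436 → not valid
(150,450,648): 150+450 ≤ 648 → not valid
(106,422,579): 106+422 ≤ 579 → not valid
(344,384,738): 344+384 ≤ 738 → not valid
(47,73,130): 47+73 ≤ 130 → not valid
2 of the 8 triples form a triangle.

2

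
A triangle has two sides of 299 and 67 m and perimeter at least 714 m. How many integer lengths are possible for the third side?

18

Triangle inequality: 232 < x < 366. Perimeter ≥ 714 gives x ≥ 714 − 299 − 67 = 348.
So 348 ≤ x < 366; integers 348 through 365: 18 values.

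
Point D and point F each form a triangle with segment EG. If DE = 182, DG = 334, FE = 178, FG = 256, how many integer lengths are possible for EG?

281

From triangle DEG: 152 < EG < 516.
From triangle FEG: 78 < EG < 434.
Intersection: 152 < EG < 434, so integers 153 through 433: 281 values.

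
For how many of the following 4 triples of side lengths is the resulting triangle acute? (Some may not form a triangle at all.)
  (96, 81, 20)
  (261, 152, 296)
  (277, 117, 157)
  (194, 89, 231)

1

(96,81,20): 20²+81² = 6961 < 9216 = 96² → obtuse
(261,152,296): 152²+261² = 91225 > 87616 = 296² → acute
(277,117,157): 117+157 ≤ 277, not a triangle
(194,89,231): 89²+194² = 45557 < 53361 = 231² → obtuse
1 of the 4 is acute.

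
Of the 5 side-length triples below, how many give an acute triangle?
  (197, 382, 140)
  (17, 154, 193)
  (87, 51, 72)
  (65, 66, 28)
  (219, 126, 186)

3

(197,382,140): 140+197 ≤ 382, not a triangle
(17,154,193): 17+154 ≤ 193, not a triangle
(87,51,72): 51²+72² = 7785 > 7569 = 87² → acute
(65,66,28): 28²+65² = 5009 > 4356 = 66² → acute
(219,126,186): 126²+186² = 50472 > 47961 = 219² → acute
3 of the 5 are acute.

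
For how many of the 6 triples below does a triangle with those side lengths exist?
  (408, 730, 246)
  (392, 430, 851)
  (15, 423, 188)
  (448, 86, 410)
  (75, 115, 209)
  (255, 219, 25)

(246,408,730): 246+408 ≤ 730 → not valid
(392,430,851): 392+430 ≤ 851 → not valid
(15,188,423): 15+188 ≤ 423 → not valid
(86,410,448): 86+410 > 448 → valid
(75,115,209): 75+115 ≤ 209 → not valid
(25,219,255): 25+219 ≤ 255 → not valid
1 of the 6 triples forms a triangle.

1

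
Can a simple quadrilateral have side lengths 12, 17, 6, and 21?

A quadrilateral exists iff every side is shorter than the sum of the others — equivalently, the longest side is less than the sum of the rest.
Longest side 21 < 35 (sum of the remaining 3), so yes.

Yes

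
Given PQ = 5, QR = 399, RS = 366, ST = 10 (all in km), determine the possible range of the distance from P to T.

The maximum is all hops collinear in one direction: 5 + 399 + 366 + 10 = 780.
The longest hop is 399; the others sum to 381. Folding the others back against it leaves at least 399 − 381 = 18.

18 ≤ PT ≤ 780 km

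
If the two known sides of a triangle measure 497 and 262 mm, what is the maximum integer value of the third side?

The third side must be strictly less than 497 + 262 = 759.
The largest integer below 759 is 758.

758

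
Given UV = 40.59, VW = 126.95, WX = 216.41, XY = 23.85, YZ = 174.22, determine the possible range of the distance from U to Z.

The maximum is all hops collinear in one direction: 40.59 + 126.95 + 216.41 + 23.85 + 174.22 = 582.02.
The longest hop is 216.41; the others sum to 365.61. Since 216.41 ≤ 365.61, the path can fold back on itself completely, so the minimum distance is 0.

0 ≤ UZ ≤ 582.02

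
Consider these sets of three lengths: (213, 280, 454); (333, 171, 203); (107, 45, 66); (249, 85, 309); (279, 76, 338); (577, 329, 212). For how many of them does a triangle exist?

5

(213,280,454): 213+280 > 454 → valid
(171,203,333): 171+203 > 333 → valid
(45,66,107): 45+66 > 107 → valid
(85,249,309): 85+249 > 309 → valid
(76,279,338): 76+279 > 338 → valid
(212,329,577): 212+329 ≤ 577 → not valid
5 of the 6 triples form a triangle.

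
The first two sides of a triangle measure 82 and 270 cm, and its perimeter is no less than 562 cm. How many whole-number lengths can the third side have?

Triangle inequality: 188 < x < 352. Perimeter ≥ 562 gives x ≥ 562 − 82 − 270 = 210.
So 210 ≤ x < 352; integers 210 through 351: 142 values.

142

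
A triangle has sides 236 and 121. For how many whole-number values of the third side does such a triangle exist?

The third side lies in the open interval (115, 357).
Integers from 116 to 356 inclusive: 356 − 116 + 1 = 241.

241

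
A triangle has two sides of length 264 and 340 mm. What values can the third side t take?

By the triangle inequality, t must be less than 264 + 340 = 604 and greater than |264 − 340| = 76.

76 < t < 604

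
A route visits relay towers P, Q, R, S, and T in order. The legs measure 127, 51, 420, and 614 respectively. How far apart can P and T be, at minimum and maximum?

The maximum is all hops collinear in one direction: 127 + 51 + 420 + 614 = 1212.
The longest hop is 614; the others sum to 598. Folding the others back against it leaves at least 614 − 598 = 16.

16 ≤ PT ≤ 1212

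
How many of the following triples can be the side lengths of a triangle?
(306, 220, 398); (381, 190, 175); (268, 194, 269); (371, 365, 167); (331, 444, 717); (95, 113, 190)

5

(220,306,398): 220+306 > 398 → valid
(175,190,381): 175+190 ≤ 381 → not valid
(194,268,269): 194+268 > 269 → valid
(167,365,371): 167+365 > 371 → valid
(331,444,717): 331+444 > 717 → valid
(95,113,190): 95+113 > 190 → valid
5 of the 6 triples form a triangle.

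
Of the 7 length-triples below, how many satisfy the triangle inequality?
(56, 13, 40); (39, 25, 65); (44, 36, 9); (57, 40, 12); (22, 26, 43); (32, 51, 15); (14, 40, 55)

2

(13,40,56): 13+40 ≤ 56 → not valid
(25,39,65): 25+39 ≤ 65 → not valid
(9,36,44): 9+36 > 44 → valid
(12,40,57): 12+40 ≤ 57 → not valid
(22,26,43): 22+26 > 43 → valid
(15,32,51): 15+32 ≤ 51 → not valid
(14,40,55): 14+40 ≤ 55 → not valid
2 of the 7 triples form a triangle.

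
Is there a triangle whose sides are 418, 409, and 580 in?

Yes

The longest side is 580, and the other two sum to 827.
Since 827 > 580, the triangle inequality holds.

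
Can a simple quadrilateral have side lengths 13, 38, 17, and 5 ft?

For a quadrilateral, each side must be shorter than the sum of the others.
Here the longest side is 38, but the remaining 3 sides sum to only 35.

No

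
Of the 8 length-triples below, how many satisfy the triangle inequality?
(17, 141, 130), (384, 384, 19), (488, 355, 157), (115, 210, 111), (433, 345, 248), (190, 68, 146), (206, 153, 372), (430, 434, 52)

(17,130,141): 17+130 > 141 → valid
(19,384,384): 19+384 > 384 → valid
(157,355,488): 157+355 > 488 → valid
(111,115,210): 111+115 > 210 → valid
(248,345,433): 248+345 > 433 → valid
(68,146,190): 68+146 > 190 → valid
(153,206,372): 153+206 ≤ 372 → not valid
(52,430,434): 52+430 > 434 → valid
7 of the 8 triples form a triangle.

7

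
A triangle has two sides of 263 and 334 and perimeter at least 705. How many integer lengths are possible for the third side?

489

Triangle inequality: 71 < x < 597. Perimeter ≥ 705 gives x ≥ 705 − 263 − 334 = 108.
So 108 ≤ x < 597; integers 108 through 596: 489 values.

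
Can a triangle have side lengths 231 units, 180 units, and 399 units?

The longest side is 399, and the other two sum to 411.
Since 411 > 399, the triangle inequality holds.

Yes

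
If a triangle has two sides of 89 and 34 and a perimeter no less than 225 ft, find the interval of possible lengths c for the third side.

Triangle inequality alone gives 55 < c < 123.
The perimeter condition gives c ≥ 225 − 89 − 34 = 102.
Intersecting the two: 102 ≤ c < 123.

102 ≤ c < 123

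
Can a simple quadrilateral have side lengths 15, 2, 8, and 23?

Yes

A quadrilateral exists iff every side is shorter than the sum of the others — equivalently, the longest side is less than the sum of the rest.
Longest side 23 < 25 (sum of the remaining 3), so yes.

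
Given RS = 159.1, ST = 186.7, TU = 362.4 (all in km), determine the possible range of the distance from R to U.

The maximum is all hops collinear in one direction: 159.1 + 186.7 + 362.4 = 708.2.
The longest hop is 362.4; the others sum to 345.8. Folding the others back against it leaves at least 362.4 − 345.8 = 16.6.

16.6 ≤ RU ≤ 708.2 km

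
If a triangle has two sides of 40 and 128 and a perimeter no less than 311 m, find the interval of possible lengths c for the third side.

Triangle inequality alone gives 88 < c < 168.
The perimeter condition gives c ≥ 311 − 40 − 128 = 143.
Intersecting the two: 143 ≤ c < 168.

143 ≤ c < 168 m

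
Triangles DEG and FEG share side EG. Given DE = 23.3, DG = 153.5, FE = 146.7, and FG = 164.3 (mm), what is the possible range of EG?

130.2 < EG < 176.8

From triangle DEG: |23.3 − 153.5| < EG < 23.3 + 153.5, i.e. 130.2 < EG < 176.8.
From triangle FEG: 17.6 < EG < 311.0.
Both must hold, so EG lies in the intersection.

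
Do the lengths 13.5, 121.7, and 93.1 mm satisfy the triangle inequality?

The longest side is 121.7, but the other two sum to only 106.6.
106.6 < 121.7, so the triangle inequality fails.

No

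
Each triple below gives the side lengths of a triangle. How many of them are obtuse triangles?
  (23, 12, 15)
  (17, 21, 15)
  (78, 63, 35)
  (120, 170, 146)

2

(23,12,15): 12²+15² = 369 < 529 = 23² → obtuse
(17,21,15): 15²+17² = 514 > 441 = 21² → acute
(78,63,35): 35²+63² = 5194 < 6084 = 78² → obtuse
(120,170,146): 120²+146² = 35716 > 28900 = 170² → acute
2 of the 4 are obtuse.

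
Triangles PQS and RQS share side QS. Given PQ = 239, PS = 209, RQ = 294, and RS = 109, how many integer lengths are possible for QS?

From triangle PQS: 30 < QS < 448.
From triangle RQS: 185 < QS < 403.
Intersection: 185 < QS < 403, so integers 186 through 402: 217 values.

217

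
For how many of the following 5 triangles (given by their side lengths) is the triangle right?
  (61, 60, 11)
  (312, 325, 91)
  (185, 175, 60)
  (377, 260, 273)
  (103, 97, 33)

(61,60,11): 11²+60² = 3721 = 61² → right
(312,325,91): 91²+312² = 105625 = 325² → right
(185,175,60): 60²+175² = 34225 = 185² → right
(377,260,273): 260²+273² = 142129 = 377² → right
(103,97,33): 33²+97² = 10498 < 10609 = 103² → obtuse
4 of the 5 are right.

4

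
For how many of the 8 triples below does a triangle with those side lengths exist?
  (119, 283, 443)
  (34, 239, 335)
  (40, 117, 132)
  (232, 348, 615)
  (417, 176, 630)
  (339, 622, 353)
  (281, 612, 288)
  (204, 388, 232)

(119,283,443): 119+283 ≤ 443 → not valid
(34,239,335): 34+239 ≤ 335 → not valid
(40,117,132): 40+117 > 132 → valid
(232,348,615): 232+348 ≤ 615 → not valid
(176,417,630): 176+417 ≤ 630 → not valid
(339,353,622): 339+353 > 622 → valid
(281,288,612): 281+288 ≤ 612 → not valid
(204,232,388): 204+232 > 388 → valid
3 of the 8 triples form a triangle.

3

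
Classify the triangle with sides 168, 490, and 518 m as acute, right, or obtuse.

Compare the square of the longest side to the sum of squares of the other two: 168² + 490² = 268324 = 518².

right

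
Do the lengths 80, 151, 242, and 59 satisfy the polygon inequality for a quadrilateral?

Yes

A quadrilateral exists iff every side is shorter than the sum of the others — equivalently, the longest side is less than the sum of the rest.
Longest side 242 < 290 (sum of the remaining 3), so yes.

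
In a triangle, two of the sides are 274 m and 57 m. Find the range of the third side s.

217 < s < 331 (m)

By the triangle inequality, s must be less than 274 + 57 = 331 and greater than |274 − 57| = 217.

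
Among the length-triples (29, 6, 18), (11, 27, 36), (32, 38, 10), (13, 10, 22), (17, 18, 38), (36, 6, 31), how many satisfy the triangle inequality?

(6,18,29): 6+18 ≤ 29 → not valid
(11,27,36): 11+27 > 36 → valid
(10,32,38): 10+32 > 38 → valid
(10,13,22): 10+13 > 22 → valid
(17,18,38): 17+18 ≤ 38 → not valid
(6,31,36): 6+31 > 36 → valid
4 of the 6 triples form a triangle.

4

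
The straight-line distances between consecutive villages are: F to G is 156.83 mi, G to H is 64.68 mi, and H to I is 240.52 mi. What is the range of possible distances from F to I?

19.01 ≤ FI ≤ 462.03 mi

The maximum is all hops collinear in one direction: 156.83 + 64.68 + 240.52 = 462.03.
The longest hop is 240.52; the others sum to 221.51. Folding the others back against it leaves at least 240.52 − 221.51 = 19.01.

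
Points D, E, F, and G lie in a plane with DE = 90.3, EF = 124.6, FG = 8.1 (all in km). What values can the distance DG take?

26.2 ≤ DG ≤ 223.0 km

The maximum is all hops collinear in one direction: 90.3 + 124.6 + 8.1 = 223.0.
The longest hop is 124.6; the others sum to 98.4. Folding the others back against it leaves at least 124.6 − 98.4 = 26.2.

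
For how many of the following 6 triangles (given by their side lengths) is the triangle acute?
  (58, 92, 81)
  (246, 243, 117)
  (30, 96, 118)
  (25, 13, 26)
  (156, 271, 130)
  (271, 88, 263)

4

(58,92,81): 58²+81² = 9925 > 8464 = 92² → acute
(246,243,117): 117²+243² = 72738 > 60516 = 246² → acute
(30,96,118): 30²+96² = 10116 < 13924 = 118² → obtuse
(25,13,26): 13²+25² = 794 > 676 = 26² → acute
(156,271,130): 130²+156² = 41236 < 73441 = 271² → obtuse
(271,88,263): 88²+263² = 76913 > 73441 = 271² → acute
4 of the 6 are acute.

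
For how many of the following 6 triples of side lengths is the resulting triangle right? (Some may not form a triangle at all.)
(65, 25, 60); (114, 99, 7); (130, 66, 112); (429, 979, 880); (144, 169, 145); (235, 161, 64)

3

(65,25,60): 25²+60² = 4225 = 65² → right
(114,99,7): 7+99 ≤ 114, not a triangle
(130,66,112): 66²+112² = 16900 = 130² → right
(429,979,880): 429²+880² = 958441 = 979² → right
(144,169,145): 144²+145² = 41761 > 28561 = 169² → acute
(235,161,64): 64+161 ≤ 235, not a triangle
3 of the 6 are right.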